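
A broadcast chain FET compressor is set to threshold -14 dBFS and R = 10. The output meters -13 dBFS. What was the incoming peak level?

-4 dBFS

Post-compression overshoot = -13 − (-14) = 1 dB.
Before 10:1 compression the overshoot was 1 × 10 = 10 dB, so input = -14 + 10 = -4 dBFS.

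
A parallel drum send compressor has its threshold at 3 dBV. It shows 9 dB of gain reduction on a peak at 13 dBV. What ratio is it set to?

Input overshoot = 13 − 3 = 10 dB.
Output overshoot = 10 − 9 = 1 dB.
Ratio = input overshoot / output overshoot = 10 / 1 = 10.

10:1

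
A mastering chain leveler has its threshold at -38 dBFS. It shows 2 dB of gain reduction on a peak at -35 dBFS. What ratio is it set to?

Input overshoot = -35 − (-38) = 3 dB.
Output overshoot = 3 − 2 = 1 dB.
Ratio = input overshoot / output overshoot = 3 / 1 = 3.

3:1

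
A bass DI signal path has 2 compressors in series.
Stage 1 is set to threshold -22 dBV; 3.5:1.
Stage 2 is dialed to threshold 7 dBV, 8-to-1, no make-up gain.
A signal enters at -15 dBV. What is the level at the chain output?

-20 dBV

Stage 1: -15 dBV is 7 dB over -22 dBV; at 3.5:1 that becomes 2 dB over, giving -20 dBV.
Stage 2: -20 dBV ≤ 7 dBV, so stage 2 doesn't engage; output -20 dBV.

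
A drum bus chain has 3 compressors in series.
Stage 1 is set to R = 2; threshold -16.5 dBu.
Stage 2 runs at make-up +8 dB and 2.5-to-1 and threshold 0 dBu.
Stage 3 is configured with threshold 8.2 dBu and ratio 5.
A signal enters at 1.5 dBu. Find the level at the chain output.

Stage 1: 1.5 dBu is 18 dB over -16.5 dBu; at 2:1 that becomes 9 dB over, giving -7.5 dBu.
Stage 2: -7.5 dBu is at or below the 0 dBu threshold — no compression; make-up brings it to 0.5 dBu.
Stage 3: 0.5 dBu ≤ 8.2 dBu, so stage 3 doesn't engage; output 0.5 dBu.

0.5 dBu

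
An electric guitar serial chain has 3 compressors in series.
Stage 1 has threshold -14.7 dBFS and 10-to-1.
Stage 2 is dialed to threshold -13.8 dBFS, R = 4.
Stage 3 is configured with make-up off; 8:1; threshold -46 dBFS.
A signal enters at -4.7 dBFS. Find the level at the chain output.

-41.971875 dBFS

Stage 1: 10 dB above -14.7 dBFS, reduced 10:1 to 1 dB above → -13.7 dBFS.
Stage 2: -13.7 dBFS is 0.1 dB over -13.8 dBFS; at 4:1 that becomes 0.025 dB over, giving -13.775 dBFS.
Stage 3: -13.775 dBFS is 32.225 dB over -46 dBFS; at 8:1 that becomes 4.028125 dB over, giving -41.971875 dBFS.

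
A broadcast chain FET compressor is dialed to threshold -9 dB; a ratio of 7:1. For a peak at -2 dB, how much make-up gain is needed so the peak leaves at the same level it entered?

6 dB

Overshoot 7 dB → 7/7 = 1 dB after compression, so the compressed level is -9 + 1 = -8 dB.
Make-up = target − compressed = -2 − (-8) = 6 dB.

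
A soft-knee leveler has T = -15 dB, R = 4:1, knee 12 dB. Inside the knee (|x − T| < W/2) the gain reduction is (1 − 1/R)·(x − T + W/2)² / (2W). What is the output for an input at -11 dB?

x − T + W/2 = -11 − (-15) + 6 = 10.
GR = (1 − 1/4) × 10² / 24 = 0.75 × 100 / 24 = 3.125 dB.
Output = -11 − 3.125 = -14.125 dB.

-14.125 dB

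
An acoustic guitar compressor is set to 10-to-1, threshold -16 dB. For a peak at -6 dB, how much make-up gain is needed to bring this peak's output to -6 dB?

9 dB

The peak compresses to -16 + 10/10 = -15 dB.
To reach -6 dB requires -6 − (-15) = 9 dB of make-up.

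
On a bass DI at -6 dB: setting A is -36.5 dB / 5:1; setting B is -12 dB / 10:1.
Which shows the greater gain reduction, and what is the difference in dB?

A, by 19 dB

A: overshoot 30.5 dB → output overshoot 6.1 dB → GR 24.4 dB.
B: overshoot 6 dB → output overshoot 0.6 dB → GR 5.4 dB.
Difference: 19 dB in favour of A.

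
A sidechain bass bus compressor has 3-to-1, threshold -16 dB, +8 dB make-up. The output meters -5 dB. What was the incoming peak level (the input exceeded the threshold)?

Remove make-up: -5 − 8 = -13 dB.
Post-compression overshoot = -13 − (-16) = 3 dB.
Input overshoot = R × output overshoot = 9 dB → input = -16 + 9 = -7 dB.

-7 dB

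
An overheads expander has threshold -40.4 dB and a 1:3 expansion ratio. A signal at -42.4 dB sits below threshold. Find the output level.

Below threshold, a 1:3 expander applies gain = (3−1)×(T − x) of attenuation.
(3−1) × 2 = 4 dB, so output = -42.4 − 4 = -46.4 dB.

-46.4 dB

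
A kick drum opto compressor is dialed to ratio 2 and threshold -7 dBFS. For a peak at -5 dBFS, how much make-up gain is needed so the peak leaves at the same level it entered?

1 dB

The peak compresses to -7 + 2/2 = -6 dBFS.
To reach -5 dBFS requires -5 − (-6) = 1 dB of make-up.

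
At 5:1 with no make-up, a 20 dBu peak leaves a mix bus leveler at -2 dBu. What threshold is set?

-7.5 dBu

Let T be the threshold. Output overshoot = (input overshoot)/R, so -2 − T = (20 − T)/5.
5·(-2 − T) = 20 − T → 4·T = -10 − 20 = -30.
T = -30/4 = -7.5 dBu.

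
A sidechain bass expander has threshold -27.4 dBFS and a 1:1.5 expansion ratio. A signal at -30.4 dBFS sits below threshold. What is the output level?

The input is 3 dB below the -27.4 dBFS threshold.
A 1:1.5 expander multiplies undershoot by 1.5: 3 × 1.5 = 4.5 dB below threshold.
Output = -27.4 − 4.5 = -31.9 dBFS.

-31.9 dBFS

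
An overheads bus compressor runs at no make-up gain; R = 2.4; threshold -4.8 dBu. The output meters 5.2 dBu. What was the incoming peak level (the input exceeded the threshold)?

Post-compression overshoot = 5.2 − (-4.8) = 10 dB.
Undo the ratio: input overshoot = 10 × 2.4 = 24 dB, giving input = 19.2 dBu.

19.2 dBu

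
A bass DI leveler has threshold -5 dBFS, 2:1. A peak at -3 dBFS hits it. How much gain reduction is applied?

Overshoot = -3 − (-5) = 2 dB.
After 2:1 compression the overshoot becomes 2/2 = 1 dB.
So the signal is attenuated by 2 − 1 = 1 dB.

1 dB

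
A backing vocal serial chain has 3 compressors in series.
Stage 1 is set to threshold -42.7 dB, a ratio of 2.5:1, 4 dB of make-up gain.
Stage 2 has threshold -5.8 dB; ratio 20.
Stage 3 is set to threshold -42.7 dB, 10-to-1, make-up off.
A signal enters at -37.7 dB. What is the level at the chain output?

Stage 1: 5 dB above -42.7 dB, reduced 2.5:1 to 2 dB above → -40.7 dB; +4 dB make-up → -36.7 dB.
Stage 2: below threshold (-36.7 ≤ -5.8); passes unchanged; output -36.7 dB.
Stage 3: -36.7 dB is 6 dB over -42.7 dB; at 10:1 that becomes 0.6 dB over, giving -42.1 dB.

-42.1 dB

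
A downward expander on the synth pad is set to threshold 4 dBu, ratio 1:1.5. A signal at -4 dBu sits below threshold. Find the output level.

Undershoot = 4 − (-4) = 8 dB.
At 1:1.5, that expands to 12 dB under threshold.
Output = 4 − 12 = -8 dBu.

-8 dBu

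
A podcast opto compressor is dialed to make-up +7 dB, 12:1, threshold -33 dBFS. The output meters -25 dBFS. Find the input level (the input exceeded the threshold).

Stripping the +7 dB make-up gives -32 dBFS at the gain stage.
That's 1 dB above the -33 dBFS threshold.
Before 12:1 compression the overshoot was 1 × 12 = 12 dB, so input = -33 + 12 = -21 dBFS.

-21 dBFS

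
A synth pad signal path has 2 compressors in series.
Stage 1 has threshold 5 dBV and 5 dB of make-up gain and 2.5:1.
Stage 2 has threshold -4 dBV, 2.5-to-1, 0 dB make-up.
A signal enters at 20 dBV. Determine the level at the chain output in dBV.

Stage 1: 20 dBV is 15 dB over 5 dBV; at 2.5:1 that becomes 6 dB over, giving 11 dBV; +5 dB make-up → 16 dBV.
Stage 2: 16 dBV is 20 dB over -4 dBV; at 2.5:1 that becomes 8 dB over, giving 4 dBV.

4 dBV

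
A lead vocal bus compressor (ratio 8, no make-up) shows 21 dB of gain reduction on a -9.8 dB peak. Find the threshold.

Gain reduction = -9.8 − (-30.8) = 21 dB; output overshoot = GR / (R − 1) = 21 / 7 = 3 dB.
Threshold = output − output overshoot = -30.8 − 3 = -33.8 dB.

-33.8 dB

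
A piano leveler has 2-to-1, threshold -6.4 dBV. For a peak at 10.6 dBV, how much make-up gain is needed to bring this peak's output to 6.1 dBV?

The peak compresses to -6.4 + 17/2 = 2.1 dBV.
To reach 6.1 dBV requires 6.1 − 2.1 = 4 dB of make-up.

4 dB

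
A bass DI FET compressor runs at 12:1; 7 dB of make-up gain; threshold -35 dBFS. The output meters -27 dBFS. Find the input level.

Remove make-up: -27 − 7 = -34 dBFS.
That's 1 dB above the -35 dBFS threshold.
Undo the ratio: input overshoot = 1 × 12 = 12 dB, giving input = -23 dBFS.

-23 dBFS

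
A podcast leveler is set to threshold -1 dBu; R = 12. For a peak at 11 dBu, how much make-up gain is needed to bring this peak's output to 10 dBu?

Without make-up, output = threshold + overshoot/12 = -1 + 1 = 0 dBu.
Gap to target: 10 dB.

10 dB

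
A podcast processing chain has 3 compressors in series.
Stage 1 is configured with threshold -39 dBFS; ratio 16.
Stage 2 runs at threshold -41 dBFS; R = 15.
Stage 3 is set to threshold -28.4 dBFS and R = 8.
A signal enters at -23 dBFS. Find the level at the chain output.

Stage 1: -23 dBFS is 16 dB over -39 dBFS; at 16:1 that becomes 1 dB over, giving -38 dBFS.
Stage 2: -38 dBFS is 3 dB over -41 dBFS; at 15:1 that becomes 0.2 dB over, giving -40.8 dBFS.
Stage 3: -40.8 dBFS is at or below the -28.4 dBFS threshold — no compression; output -40.8 dBFS.

-40.8 dBFS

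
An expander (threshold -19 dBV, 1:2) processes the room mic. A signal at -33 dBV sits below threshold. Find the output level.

-47 dBV

The input is 14 dB below the -19 dBV threshold.
A 1:2 expander multiplies undershoot by 2: 14 × 2 = 28 dB below threshold.
Output = -19 − 28 = -47 dBV.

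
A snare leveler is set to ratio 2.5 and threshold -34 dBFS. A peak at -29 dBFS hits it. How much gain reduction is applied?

3 dB

-29 dBFS exceeds the threshold by 5 dB.
At 2.5:1, output sits 5/2.5 = 2 dB above threshold.
Gain reduction = 5 − 2 = 3 dB.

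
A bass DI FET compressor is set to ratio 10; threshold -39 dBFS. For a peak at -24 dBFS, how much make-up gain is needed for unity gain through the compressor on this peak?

13.5 dB

Without make-up, output = threshold + overshoot/10 = -39 + 1.5 = -37.5 dBFS.
Gap to target: 13.5 dB.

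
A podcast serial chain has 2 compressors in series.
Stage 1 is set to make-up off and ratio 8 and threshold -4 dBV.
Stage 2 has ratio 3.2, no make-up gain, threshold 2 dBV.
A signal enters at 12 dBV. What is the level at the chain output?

-2 dBV

Stage 1: 16 dB above -4 dBV, reduced 8:1 to 2 dB above → -2 dBV.
Stage 2: -2 dBV ≤ 2 dBV, so stage 2 doesn't engage; output -2 dBV.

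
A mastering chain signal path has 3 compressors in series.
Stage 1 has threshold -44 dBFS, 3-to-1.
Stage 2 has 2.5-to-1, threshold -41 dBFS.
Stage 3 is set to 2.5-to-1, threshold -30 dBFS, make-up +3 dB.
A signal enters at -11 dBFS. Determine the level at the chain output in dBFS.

-34.8 dBFS

Stage 1: overshoot 33 dB → 33/3 = 11 dB → -33 dBFS.
Stage 2: -33 dBFS is 8 dB over -41 dBFS; at 2.5:1 that becomes 3.2 dB over, giving -37.8 dBFS.
Stage 3: below threshold (-37.8 ≤ -30); passes unchanged; make-up brings it to -34.8 dBFS.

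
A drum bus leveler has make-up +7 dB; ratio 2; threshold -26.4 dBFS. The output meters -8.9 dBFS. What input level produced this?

-5.4 dBFS

Stripping the +7 dB make-up gives -15.9 dBFS at the gain stage.
That's 10.5 dB above the -26.4 dBFS threshold.
Input overshoot = R × output overshoot = 21 dB → input = -26.4 + 21 = -5.4 dBFS.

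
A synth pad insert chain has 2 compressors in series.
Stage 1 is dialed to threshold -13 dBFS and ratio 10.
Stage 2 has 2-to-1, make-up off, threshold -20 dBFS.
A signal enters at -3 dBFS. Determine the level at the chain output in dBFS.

-16 dBFS

Stage 1: -3 dBFS is 10 dB over -13 dBFS; at 10:1 that becomes 1 dB over, giving -12 dBFS.
Stage 2: 8 dB above -20 dBFS, reduced 2:1 to 4 dB above → -16 dBFS.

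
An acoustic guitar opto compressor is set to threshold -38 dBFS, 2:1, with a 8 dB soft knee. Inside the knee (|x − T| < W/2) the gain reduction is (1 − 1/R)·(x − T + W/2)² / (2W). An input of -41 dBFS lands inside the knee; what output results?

-41.03125 dBFS

x − T + W/2 = -41 − (-38) + 4 = 1.
GR = (1 − 1/2) × 1² / 16 = 0.5 × 1 / 16 = 0.03125 dB.
Output = -41 − 0.03125 = -41.03125 dBFS.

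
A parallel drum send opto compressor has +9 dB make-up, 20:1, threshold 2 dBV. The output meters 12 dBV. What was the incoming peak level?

Before make-up, the level was 12 − 9 = 3 dBV.
The compressed level sits 3 − 2 = 1 dB over threshold.
Input overshoot = R × output overshoot = 20 dB → input = 2 + 20 = 22 dBV.

22 dBV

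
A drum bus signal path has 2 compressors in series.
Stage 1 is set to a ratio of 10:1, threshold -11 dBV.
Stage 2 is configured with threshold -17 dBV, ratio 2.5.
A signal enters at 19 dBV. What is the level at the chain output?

Stage 1: 30 dB above -11 dBV, reduced 10:1 to 3 dB above → -8 dBV.
Stage 2: 9 dB above -17 dBV, reduced 2.5:1 to 3.6 dB above → -13.4 dBV.

-13.4 dBV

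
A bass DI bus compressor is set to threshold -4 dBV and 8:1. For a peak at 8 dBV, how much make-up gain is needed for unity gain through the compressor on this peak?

10.5 dB

Without make-up, output = threshold + overshoot/8 = -4 + 1.5 = -2.5 dBV.
Gap to target: 10.5 dB.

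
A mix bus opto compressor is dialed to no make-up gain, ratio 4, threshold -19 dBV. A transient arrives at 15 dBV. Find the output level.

-10.5 dBV

Overshoot: 15 − (-19) = 34 dB.
At 4:1 the overshoot is divided by 4, leaving 8.5 dB above threshold.
Output = -19 + 8.5 = -10.5 dBV.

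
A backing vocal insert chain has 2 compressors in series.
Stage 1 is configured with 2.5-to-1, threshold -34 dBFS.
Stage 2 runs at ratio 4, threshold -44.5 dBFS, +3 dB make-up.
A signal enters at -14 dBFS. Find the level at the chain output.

-36.875 dBFS

Stage 1: -14 dBFS is 20 dB over -34 dBFS; at 2.5:1 that becomes 8 dB over, giving -26 dBFS.
Stage 2: overshoot 18.5 dB → 18.5/4 = 4.625 dB → -39.875 dBFS; +3 dB make-up → -36.875 dBFS.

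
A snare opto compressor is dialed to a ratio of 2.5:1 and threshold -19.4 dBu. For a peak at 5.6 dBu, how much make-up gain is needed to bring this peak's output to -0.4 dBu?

The peak compresses to -19.4 + 25/2.5 = -9.4 dBu.
To reach -0.4 dBu requires -0.4 − (-9.4) = 9 dB of make-up.

9 dB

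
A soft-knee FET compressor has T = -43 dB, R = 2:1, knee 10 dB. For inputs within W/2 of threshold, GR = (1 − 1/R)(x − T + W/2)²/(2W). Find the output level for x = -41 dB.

-42.225 dB

x − T + W/2 = -41 − (-43) + 5 = 7.
GR = (1 − 1/2) × 7² / 20 = 0.5 × 49 / 20 = 1.225 dB.
Output = -41 − 1.225 = -42.225 dB.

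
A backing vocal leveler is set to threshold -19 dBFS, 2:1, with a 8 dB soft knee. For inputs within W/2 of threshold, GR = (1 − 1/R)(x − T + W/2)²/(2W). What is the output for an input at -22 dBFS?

-22.03125 dBFS

x − T + W/2 = -22 − (-19) + 4 = 1.
GR = (1 − 1/2) × 1² / 16 = 0.5 × 1 / 16 = 0.03125 dB.
Output = -22 − 0.03125 = -22.03125 dBFS.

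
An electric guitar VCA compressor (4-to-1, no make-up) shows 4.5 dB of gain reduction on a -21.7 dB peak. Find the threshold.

Let T be the threshold. Output overshoot = (input overshoot)/R, so -26.2 − T = (-21.7 − T)/4.
4·(-26.2 − T) = -21.7 − T → 3·T = -104.8 − (-21.7) = -83.1.
T = -83.1/3 = -27.7 dB.

-27.7 dB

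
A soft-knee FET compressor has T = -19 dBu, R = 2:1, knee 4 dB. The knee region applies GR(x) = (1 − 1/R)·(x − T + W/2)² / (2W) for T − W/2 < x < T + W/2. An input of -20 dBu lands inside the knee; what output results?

-20.0625 dBu

x − T + W/2 = -20 − (-19) + 2 = 1.
GR = (1 − 1/2) × 1² / 8 = 0.5 × 1 / 8 = 0.0625 dB.
Output = -20 − 0.0625 = -20.0625 dBu.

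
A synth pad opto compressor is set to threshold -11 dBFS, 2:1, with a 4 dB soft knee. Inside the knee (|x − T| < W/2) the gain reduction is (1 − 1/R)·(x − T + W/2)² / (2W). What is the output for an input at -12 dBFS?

-12.0625 dBFS

x − T + W/2 = -12 − (-11) + 2 = 1.
GR = (1 − 1/2) × 1² / 8 = 0.5 × 1 / 8 = 0.0625 dB.
Output = -12 − 0.0625 = -12.0625 dBFS.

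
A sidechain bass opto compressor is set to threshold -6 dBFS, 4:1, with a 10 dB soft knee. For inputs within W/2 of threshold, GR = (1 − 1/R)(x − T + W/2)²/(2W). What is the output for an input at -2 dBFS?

-5.0375 dBFS

x − T + W/2 = -2 − (-6) + 5 = 9.
GR = (1 − 1/4) × 9² / 20 = 0.75 × 81 / 20 = 3.0375 dB.
Output = -2 − 3.0375 = -5.0375 dBFS.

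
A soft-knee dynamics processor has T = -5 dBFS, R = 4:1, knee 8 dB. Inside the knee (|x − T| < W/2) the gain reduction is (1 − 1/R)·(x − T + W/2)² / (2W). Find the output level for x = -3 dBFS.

-4.6875 dBFS

x − T + W/2 = -3 − (-5) + 4 = 6.
GR = (1 − 1/4) × 6² / 16 = 0.75 × 36 / 16 = 1.6875 dB.
Output = -3 − 1.6875 = -4.6875 dBFS.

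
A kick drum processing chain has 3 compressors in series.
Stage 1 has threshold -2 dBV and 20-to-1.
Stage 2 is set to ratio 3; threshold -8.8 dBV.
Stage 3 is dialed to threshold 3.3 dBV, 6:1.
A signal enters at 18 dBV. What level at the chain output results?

Stage 1: 18 dBV is 20 dB over -2 dBV; at 20:1 that becomes 1 dB over, giving -1 dBV.
Stage 2: overshoot 7.8 dB → 7.8/3 = 2.6 dB → -6.2 dBV.
Stage 3: -6.2 dBV ≤ 3.3 dBV, so stage 3 doesn't engage; output -6.2 dBV.

-6.2 dBV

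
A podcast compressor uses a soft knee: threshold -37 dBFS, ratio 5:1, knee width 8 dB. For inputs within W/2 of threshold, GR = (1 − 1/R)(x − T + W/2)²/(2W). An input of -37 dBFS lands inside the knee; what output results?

x − T + W/2 = -37 − (-37) + 4 = 4.
GR = (1 − 1/5) × 4² / 16 = 0.8 × 16 / 16 = 0.8 dB.
Output = -37 − 0.8 = -37.8 dBFS.

-37.8 dBFS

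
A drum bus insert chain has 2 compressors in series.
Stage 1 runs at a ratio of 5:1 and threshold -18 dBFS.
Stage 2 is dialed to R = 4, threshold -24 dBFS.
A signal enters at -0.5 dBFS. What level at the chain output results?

-21.625 dBFS

Stage 1: overshoot 17.5 dB → 17.5/5 = 3.5 dB → -14.5 dBFS.
Stage 2: -14.5 dBFS is 9.5 dB over -24 dBFS; at 4:1 that becomes 2.375 dB over, giving -21.625 dBFS.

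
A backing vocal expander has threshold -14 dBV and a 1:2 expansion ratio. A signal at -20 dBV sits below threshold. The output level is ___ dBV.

Below threshold, a 1:2 expander applies gain = (2−1)×(T − x) of attenuation.
(2−1) × 6 = 6 dB, so output = -20 − 6 = -26 dBV.

-26 dBV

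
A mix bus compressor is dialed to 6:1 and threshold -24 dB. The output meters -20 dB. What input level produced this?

0 dB

That's 4 dB above the -24 dB threshold.
Undo the ratio: input overshoot = 4 × 6 = 24 dB, giving input = 0 dB.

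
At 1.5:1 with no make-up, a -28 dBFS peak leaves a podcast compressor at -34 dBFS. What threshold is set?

Gain reduction = -28 − (-34) = 6 dB; output overshoot = GR / (R − 1) = 6 / 0.5 = 12 dB.
Threshold = output − output overshoot = -34 − 12 = -46 dBFS.

-46 dBFS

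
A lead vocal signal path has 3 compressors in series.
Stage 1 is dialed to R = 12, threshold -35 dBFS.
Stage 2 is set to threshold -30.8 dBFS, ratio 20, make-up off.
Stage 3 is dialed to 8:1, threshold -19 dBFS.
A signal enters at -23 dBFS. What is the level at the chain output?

Stage 1: 12 dB above -35 dBFS, reduced 12:1 to 1 dB above → -34 dBFS.
Stage 2: -34 dBFS is at or below the -30.8 dBFS threshold — no compression; output -34 dBFS.
Stage 3: -34 dBFS ≤ -19 dBFS, so stage 3 doesn't engage; output -34 dBFS.

-34 dBFS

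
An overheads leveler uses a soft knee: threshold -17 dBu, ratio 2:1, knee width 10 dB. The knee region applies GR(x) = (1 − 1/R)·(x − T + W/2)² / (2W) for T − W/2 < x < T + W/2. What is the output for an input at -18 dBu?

-18.4 dBu

x − T + W/2 = -18 − (-17) + 5 = 4.
GR = (1 − 1/2) × 4² / 20 = 0.5 × 16 / 20 = 0.4 dB.
Output = -18 − 0.4 = -18.4 dBu.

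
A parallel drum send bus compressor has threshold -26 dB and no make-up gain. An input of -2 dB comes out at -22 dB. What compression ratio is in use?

6:1

Input overshoot = -2 − (-26) = 24 dB; output overshoot = -22 − (-26) = 4 dB.
Ratio = 24 / 4 = 6.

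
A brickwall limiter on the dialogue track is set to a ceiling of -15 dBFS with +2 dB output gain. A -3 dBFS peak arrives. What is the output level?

-13 dBFS

The limiter clamps the peak to its -15 dBFS ceiling.
Output gain then adds 2 dB: -15 + 2 = -13 dBFS.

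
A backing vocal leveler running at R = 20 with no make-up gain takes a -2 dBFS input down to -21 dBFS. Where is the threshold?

Gain reduction = -2 − (-21) = 19 dB; output overshoot = GR / (R − 1) = 19 / 19 = 1 dB.
Threshold = output − output overshoot = -21 − 1 = -22 dBFS.

-22 dBFS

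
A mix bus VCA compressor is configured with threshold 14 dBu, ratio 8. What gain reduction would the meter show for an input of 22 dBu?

7 dB

22 dBu exceeds the threshold by 8 dB.
At 8:1, output sits 8/8 = 1 dB above threshold.
GR = overshoot in − overshoot out = 8 − 1 = 7 dB.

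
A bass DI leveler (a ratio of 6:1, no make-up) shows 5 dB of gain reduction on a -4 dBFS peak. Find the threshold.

Gain reduction = -4 − (-9) = 5 dB; output overshoot = GR / (R − 1) = 5 / 5 = 1 dB.
Threshold = output − output overshoot = -9 − 1 = -10 dBFS.

-10 dBFS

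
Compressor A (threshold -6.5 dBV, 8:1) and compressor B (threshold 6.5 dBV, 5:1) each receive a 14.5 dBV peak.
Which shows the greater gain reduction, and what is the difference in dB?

A: 21 dB over, compressed to 2.625 dB over, so 18.375 dB of GR.
B: 8 dB over, compressed to 1.6 dB over, so 6.4 dB of GR.
A applies 11.975 dB more gain reduction.

A, by 11.975 dB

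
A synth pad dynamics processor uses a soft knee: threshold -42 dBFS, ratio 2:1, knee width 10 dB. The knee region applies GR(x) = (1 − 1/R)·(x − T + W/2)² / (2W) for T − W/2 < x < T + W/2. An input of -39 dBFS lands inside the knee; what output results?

-40.6 dBFS

x − T + W/2 = -39 − (-42) + 5 = 8.
GR = (1 − 1/2) × 8² / 20 = 0.5 × 64 / 20 = 1.6 dB.
Output = -39 − 1.6 = -40.6 dBFS.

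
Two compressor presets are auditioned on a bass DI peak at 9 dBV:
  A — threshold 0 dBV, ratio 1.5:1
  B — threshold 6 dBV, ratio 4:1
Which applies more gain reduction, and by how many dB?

A, by 0.75 dB

A: overshoot 9 dB → output overshoot 6 dB → GR 3 dB.
B: overshoot 3 dB → output overshoot 0.75 dB → GR 2.25 dB.
Difference: 0.75 dB in favour of A.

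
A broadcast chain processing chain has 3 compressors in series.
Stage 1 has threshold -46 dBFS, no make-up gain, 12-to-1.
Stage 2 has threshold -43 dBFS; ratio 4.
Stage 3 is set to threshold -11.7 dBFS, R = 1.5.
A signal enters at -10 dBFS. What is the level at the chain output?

Stage 1: 36 dB above -46 dBFS, reduced 12:1 to 3 dB above → -43 dBFS.
Stage 2: -43 dBFS ≤ -43 dBFS, so stage 2 doesn't engage; output -43 dBFS.
Stage 3: -43 dBFS is at or below the -11.7 dBFS threshold — no compression; output -43 dBFS.

-43 dBFS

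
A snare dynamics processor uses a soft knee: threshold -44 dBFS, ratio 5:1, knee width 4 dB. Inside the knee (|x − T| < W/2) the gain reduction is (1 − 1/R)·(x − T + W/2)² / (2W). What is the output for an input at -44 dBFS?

-44.4 dBFS

x − T + W/2 = -44 − (-44) + 2 = 2.
GR = (1 − 1/5) × 2² / 8 = 0.8 × 4 / 8 = 0.4 dB.
Output = -44 − 0.4 = -44.4 dBFS.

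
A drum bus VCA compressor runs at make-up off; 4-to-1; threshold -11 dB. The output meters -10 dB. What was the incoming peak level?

-7 dB

Post-compression overshoot = -10 − (-11) = 1 dB.
Undo the ratio: input overshoot = 1 × 4 = 4 dB, giving input = -7 dB.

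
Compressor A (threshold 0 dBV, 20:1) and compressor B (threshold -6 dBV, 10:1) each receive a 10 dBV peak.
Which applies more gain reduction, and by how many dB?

B, by 4.9 dB

A: 10 dB over, compressed to 0.5 dB over, so 9.5 dB of GR.
B: 16 dB over, compressed to 1.6 dB over, so 14.4 dB of GR.
B reduces 4.9 dB more.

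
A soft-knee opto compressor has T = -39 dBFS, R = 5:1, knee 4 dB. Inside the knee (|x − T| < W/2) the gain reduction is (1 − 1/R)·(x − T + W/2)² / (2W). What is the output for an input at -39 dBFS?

x − T + W/2 = -39 − (-39) + 2 = 2.
GR = (1 − 1/5) × 2² / 8 = 0.8 × 4 / 8 = 0.4 dB.
Output = -39 − 0.4 = -39.4 dBFS.

-39.4 dBFS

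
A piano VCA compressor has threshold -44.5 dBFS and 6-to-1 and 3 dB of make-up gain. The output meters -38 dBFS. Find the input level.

-23.5 dBFS

Before make-up, the level was -38 − 3 = -41 dBFS.
That's 3.5 dB above the -44.5 dBFS threshold.
Undo the ratio: input overshoot = 3.5 × 6 = 21 dB, giving input = -23.5 dBFS.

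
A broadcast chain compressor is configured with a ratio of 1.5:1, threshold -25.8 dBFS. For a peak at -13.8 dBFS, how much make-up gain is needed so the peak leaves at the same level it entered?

4 dB

The peak compresses to -25.8 + 12/1.5 = -17.8 dBFS.
To reach -13.8 dBFS requires -13.8 − (-17.8) = 4 dB of make-up.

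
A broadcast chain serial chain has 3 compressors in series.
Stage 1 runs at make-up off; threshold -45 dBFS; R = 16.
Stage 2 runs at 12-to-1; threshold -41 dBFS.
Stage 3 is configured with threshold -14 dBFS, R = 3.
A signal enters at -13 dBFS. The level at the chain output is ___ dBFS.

Stage 1: 32 dB above -45 dBFS, reduced 16:1 to 2 dB above → -43 dBFS.
Stage 2: -43 dBFS ≤ -41 dBFS, so stage 2 doesn't engage; output -43 dBFS.
Stage 3: -43 dBFS ≤ -14 dBFS, so stage 3 doesn't engage; output -43 dBFS.

-43 dBFS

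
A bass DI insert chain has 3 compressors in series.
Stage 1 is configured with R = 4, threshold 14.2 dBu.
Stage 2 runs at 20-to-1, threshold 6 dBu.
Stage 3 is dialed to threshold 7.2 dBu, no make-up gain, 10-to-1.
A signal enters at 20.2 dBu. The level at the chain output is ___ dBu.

6.485 dBu

Stage 1: overshoot 6 dB → 6/4 = 1.5 dB → 15.7 dBu.
Stage 2: overshoot 9.7 dB → 9.7/20 = 0.485 dB → 6.485 dBu.
Stage 3: below threshold (6.485 ≤ 7.2); passes unchanged; output 6.485 dBu.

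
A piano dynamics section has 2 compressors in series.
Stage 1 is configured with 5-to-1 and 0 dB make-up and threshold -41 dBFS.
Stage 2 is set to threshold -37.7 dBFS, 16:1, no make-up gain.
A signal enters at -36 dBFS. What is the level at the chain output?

-40 dBFS

Stage 1: -36 dBFS is 5 dB over -41 dBFS; at 5:1 that becomes 1 dB over, giving -40 dBFS.
Stage 2: below threshold (-40 ≤ -37.7); passes unchanged; output -40 dBFS.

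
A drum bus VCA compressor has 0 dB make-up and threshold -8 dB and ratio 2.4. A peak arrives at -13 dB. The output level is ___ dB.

-13 dB

-13 dB is 5 dB below the -8 dB threshold, so no gain reduction is applied.
Output = input = -13 dB.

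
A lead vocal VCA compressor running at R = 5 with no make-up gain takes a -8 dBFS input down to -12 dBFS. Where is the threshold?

-13 dBFS

Gain reduction = -8 − (-12) = 4 dB; output overshoot = GR / (R − 1) = 4 / 4 = 1 dB.
Threshold = output − output overshoot = -12 − 1 = -13 dBFS.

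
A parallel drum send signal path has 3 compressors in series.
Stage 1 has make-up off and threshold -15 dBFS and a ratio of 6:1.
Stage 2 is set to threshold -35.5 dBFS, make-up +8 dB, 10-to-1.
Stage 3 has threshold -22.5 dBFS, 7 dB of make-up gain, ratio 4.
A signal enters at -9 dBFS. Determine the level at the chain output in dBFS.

Stage 1: 6 dB above -15 dBFS, reduced 6:1 to 1 dB above → -14 dBFS.
Stage 2: -14 dBFS is 21.5 dB over -35.5 dBFS; at 10:1 that becomes 2.15 dB over, giving -33.35 dBFS; +8 dB make-up → -25.35 dBFS.
Stage 3: below threshold (-25.35 ≤ -22.5); passes unchanged; make-up brings it to -18.35 dBFS.

-18.35 dBFS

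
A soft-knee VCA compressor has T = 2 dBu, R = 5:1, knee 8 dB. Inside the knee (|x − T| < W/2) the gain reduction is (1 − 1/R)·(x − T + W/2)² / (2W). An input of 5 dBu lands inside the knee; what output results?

x − T + W/2 = 5 − 2 + 4 = 7.
GR = (1 − 1/5) × 7² / 16 = 0.8 × 49 / 16 = 2.45 dB.
Output = 5 − 2.45 = 2.55 dBu.

2.55 dBu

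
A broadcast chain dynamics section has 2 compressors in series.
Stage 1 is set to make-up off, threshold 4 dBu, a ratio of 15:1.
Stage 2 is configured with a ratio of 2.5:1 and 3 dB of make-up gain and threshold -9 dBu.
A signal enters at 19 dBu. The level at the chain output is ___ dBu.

-0.4 dBu

Stage 1: overshoot 15 dB → 15/15 = 1 dB → 5 dBu.
Stage 2: 5 dBu is 14 dB over -9 dBu; at 2.5:1 that becomes 5.6 dB over, giving -3.4 dBu; +3 dB make-up → -0.4 dBu.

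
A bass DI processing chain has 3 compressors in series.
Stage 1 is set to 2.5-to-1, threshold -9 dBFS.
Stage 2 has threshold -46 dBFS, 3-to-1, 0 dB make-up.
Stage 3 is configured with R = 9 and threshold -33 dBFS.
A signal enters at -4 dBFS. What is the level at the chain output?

-33 dBFS

Stage 1: 5 dB above -9 dBFS, reduced 2.5:1 to 2 dB above → -7 dBFS.
Stage 2: 39 dB above -46 dBFS, reduced 3:1 to 13 dB above → -33 dBFS.
Stage 3: below threshold (-33 ≤ -33); passes unchanged; output -33 dBFS.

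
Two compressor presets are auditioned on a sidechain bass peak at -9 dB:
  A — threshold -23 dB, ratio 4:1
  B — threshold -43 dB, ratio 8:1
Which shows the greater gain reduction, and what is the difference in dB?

A: 14 dB over, compressed to 3.5 dB over, so 10.5 dB of GR.
B: 34 dB over, compressed to 4.25 dB over, so 29.75 dB of GR.
B applies 19.25 dB more gain reduction.

B, by 19.25 dB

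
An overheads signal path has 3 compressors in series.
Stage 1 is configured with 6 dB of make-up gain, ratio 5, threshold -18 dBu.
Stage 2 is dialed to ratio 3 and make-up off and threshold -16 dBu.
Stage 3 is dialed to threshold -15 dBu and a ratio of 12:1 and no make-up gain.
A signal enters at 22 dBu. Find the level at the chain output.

-14.75 dBu

Stage 1: overshoot 40 dB → 40/5 = 8 dB → -10 dBu; +6 dB make-up → -4 dBu.
Stage 2: 12 dB above -16 dBu, reduced 3:1 to 4 dB above → -12 dBu.
Stage 3: -12 dBu is 3 dB over -15 dBu; at 12:1 that becomes 0.25 dB over, giving -14.75 dBu.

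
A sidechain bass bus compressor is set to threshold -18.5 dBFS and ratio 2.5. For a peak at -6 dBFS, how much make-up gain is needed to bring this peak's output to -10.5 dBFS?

3 dB

Overshoot 12.5 dB → 12.5/2.5 = 5 dB after compression, so the compressed level is -18.5 + 5 = -13.5 dBFS.
Make-up = target − compressed = -10.5 − (-13.5) = 3 dB.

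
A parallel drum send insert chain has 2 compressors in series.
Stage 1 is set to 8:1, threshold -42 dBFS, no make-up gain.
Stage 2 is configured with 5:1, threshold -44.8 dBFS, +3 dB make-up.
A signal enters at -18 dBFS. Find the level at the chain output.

-40.64 dBFS

Stage 1: overshoot 24 dB → 24/8 = 3 dB → -39 dBFS.
Stage 2: overshoot 5.8 dB → 5.8/5 = 1.16 dB → -43.64 dBFS; +3 dB make-up → -40.64 dBFS.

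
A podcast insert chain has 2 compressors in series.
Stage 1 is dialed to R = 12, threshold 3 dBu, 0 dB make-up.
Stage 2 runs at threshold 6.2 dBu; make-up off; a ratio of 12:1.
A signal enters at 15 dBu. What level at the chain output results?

4 dBu

Stage 1: overshoot 12 dB → 12/12 = 1 dB → 4 dBu.
Stage 2: below threshold (4 ≤ 6.2); passes unchanged; output 4 dBu.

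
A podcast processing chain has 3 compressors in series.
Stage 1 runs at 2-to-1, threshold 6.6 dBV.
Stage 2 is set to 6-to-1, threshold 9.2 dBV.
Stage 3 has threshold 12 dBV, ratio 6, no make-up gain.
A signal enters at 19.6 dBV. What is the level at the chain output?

Stage 1: 13 dB above 6.6 dBV, reduced 2:1 to 6.5 dB above → 13.1 dBV.
Stage 2: overshoot 3.9 dB → 3.9/6 = 0.65 dB → 9.85 dBV.
Stage 3: 9.85 dBV is at or below the 12 dBV threshold — no compression; output 9.85 dBV.

9.85 dBV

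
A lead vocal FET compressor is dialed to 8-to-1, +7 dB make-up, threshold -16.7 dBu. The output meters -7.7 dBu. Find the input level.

Remove make-up: -7.7 − 7 = -14.7 dBu.
Post-compression overshoot = -14.7 − (-16.7) = 2 dB.
Before 8:1 compression the overshoot was 2 × 8 = 16 dB, so input = -16.7 + 16 = -0.7 dBu.

-0.7 dBu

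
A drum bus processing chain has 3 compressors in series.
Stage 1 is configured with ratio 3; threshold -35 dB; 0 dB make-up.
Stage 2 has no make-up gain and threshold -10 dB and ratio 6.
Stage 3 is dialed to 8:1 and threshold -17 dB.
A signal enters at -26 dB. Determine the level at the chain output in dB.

-32 dB

Stage 1: -26 dB is 9 dB over -35 dB; at 3:1 that becomes 3 dB over, giving -32 dB.
Stage 2: -32 dB is at or below the -10 dB threshold — no compression; output -32 dB.
Stage 3: below threshold (-32 ≤ -17); passes unchanged; output -32 dB.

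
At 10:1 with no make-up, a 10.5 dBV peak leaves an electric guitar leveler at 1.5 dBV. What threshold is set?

Input is 10 dB above T (since output overshoot × R = input overshoot: (1.5 − T)·10 = 10.5 − T gives T = 0.5 dBV).
Check: 0.5 + (10.5 − 0.5)/10 = 0.5 + 1 = 1.5 dBV. ✓

0.5 dBV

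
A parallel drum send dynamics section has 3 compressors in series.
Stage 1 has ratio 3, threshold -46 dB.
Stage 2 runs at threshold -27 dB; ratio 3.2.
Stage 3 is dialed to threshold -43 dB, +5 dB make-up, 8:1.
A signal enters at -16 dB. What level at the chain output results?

Stage 1: -16 dB is 30 dB over -46 dB; at 3:1 that becomes 10 dB over, giving -36 dB.
Stage 2: -36 dB ≤ -27 dB, so stage 2 doesn't engage; output -36 dB.
Stage 3: overshoot 7 dB → 7/8 = 0.875 dB → -42.125 dB; +5 dB make-up → -37.125 dB.

-37.125 dB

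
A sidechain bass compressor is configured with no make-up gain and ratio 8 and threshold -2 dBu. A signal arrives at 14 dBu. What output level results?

Overshoot: 14 − (-2) = 16 dB.
8:1 compression reduces that to 16/8 = 2 dB over.
That puts the output at 0 dBu.

0 dBu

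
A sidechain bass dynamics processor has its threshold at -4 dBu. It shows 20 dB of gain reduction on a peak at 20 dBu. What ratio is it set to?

Input overshoot = 20 − (-4) = 24 dB.
Output overshoot = 24 − 20 = 4 dB.
Ratio = input overshoot / output overshoot = 24 / 4 = 6.

6:1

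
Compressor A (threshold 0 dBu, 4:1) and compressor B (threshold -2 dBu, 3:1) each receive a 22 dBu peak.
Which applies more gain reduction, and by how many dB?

A, by 0.5 dB

A: overshoot 22 dB → output overshoot 5.5 dB → GR 16.5 dB.
B: overshoot 24 dB → output overshoot 8 dB → GR 16 dB.
Difference: 0.5 dB in favour of A.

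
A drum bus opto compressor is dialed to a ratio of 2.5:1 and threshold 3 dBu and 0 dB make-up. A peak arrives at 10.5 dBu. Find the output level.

The input is 7.5 dB above the 3 dBu threshold.
The 7.5 dB excess becomes 3 dB after 2.5:1 reduction.
That puts the output at 6 dBu.

6 dBu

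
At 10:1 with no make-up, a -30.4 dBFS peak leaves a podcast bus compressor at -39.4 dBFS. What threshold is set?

-40.4 dBFS

Input is 10 dB above T (since output overshoot × R = input overshoot: (-39.4 − T)·10 = -30.4 − T gives T = -40.4 dBFS).
Check: -40.4 + (-30.4 − (-40.4))/10 = -40.4 + 1 = -39.4 dBFS. ✓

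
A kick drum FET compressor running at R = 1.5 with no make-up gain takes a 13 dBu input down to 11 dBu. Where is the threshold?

7 dBu

Gain reduction = 13 − 11 = 2 dB; output overshoot = GR / (R − 1) = 2 / 0.5 = 4 dB.
Threshold = output − output overshoot = 11 − 4 = 7 dBu.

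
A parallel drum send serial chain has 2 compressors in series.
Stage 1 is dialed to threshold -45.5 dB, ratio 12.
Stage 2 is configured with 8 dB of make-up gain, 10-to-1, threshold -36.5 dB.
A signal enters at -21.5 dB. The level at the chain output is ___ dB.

Stage 1: overshoot 24 dB → 24/12 = 2 dB → -43.5 dB.
Stage 2: -43.5 dB is at or below the -36.5 dB threshold — no compression; make-up brings it to -35.5 dB.

-35.5 dB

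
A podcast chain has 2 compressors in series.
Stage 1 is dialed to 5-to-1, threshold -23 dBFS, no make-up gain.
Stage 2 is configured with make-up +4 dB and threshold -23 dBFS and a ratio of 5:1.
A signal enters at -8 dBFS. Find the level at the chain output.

-18.4 dBFS

Stage 1: -8 dBFS is 15 dB over -23 dBFS; at 5:1 that becomes 3 dB over, giving -20 dBFS.
Stage 2: -20 dBFS is 3 dB over -23 dBFS; at 5:1 that becomes 0.6 dB over, giving -22.4 dBFS; +4 dB make-up → -18.4 dBFS.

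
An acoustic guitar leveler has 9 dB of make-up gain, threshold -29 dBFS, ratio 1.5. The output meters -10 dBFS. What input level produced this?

-14 dBFS

Remove make-up: -10 − 9 = -19 dBFS.
That's 10 dB above the -29 dBFS threshold.
Input overshoot = R × output overshoot = 15 dB → input = -29 + 15 = -14 dBFS.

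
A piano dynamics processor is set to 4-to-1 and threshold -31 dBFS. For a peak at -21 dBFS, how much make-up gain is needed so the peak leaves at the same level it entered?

Without make-up, output = threshold + overshoot/4 = -31 + 2.5 = -28.5 dBFS.
Gap to target: 7.5 dB.

7.5 dB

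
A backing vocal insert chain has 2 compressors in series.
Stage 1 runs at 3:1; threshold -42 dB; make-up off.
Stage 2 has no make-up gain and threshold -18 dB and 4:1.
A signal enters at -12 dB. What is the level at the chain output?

Stage 1: 30 dB above -42 dB, reduced 3:1 to 10 dB above → -32 dB.
Stage 2: below threshold (-32 ≤ -18); passes unchanged; output -32 dB.

-32 dB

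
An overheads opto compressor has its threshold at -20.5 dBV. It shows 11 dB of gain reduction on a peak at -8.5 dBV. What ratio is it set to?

Input overshoot = -8.5 − (-20.5) = 12 dB.
Output overshoot = 12 − 11 = 1 dB.
Ratio = input overshoot / output overshoot = 12 / 1 = 12.

12:1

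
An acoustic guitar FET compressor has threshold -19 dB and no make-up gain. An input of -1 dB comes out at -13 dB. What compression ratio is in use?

Input overshoot = -1 − (-19) = 18 dB; output overshoot = -13 − (-19) = 6 dB.
Ratio = 18 / 6 = 3.

3:1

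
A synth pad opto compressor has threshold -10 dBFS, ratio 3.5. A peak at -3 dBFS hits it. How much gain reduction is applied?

5 dB

Overshoot = -3 − (-10) = 7 dB.
A 3.5:1 ratio leaves 2 dB of that excess.
Gain reduction = 7 − 2 = 5 dB.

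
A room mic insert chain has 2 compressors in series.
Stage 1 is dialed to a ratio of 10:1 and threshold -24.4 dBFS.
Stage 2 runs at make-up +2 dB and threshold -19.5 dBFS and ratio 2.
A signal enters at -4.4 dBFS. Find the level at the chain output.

Stage 1: -4.4 dBFS is 20 dB over -24.4 dBFS; at 10:1 that becomes 2 dB over, giving -22.4 dBFS.
Stage 2: -22.4 dBFS ≤ -19.5 dBFS, so stage 2 doesn't engage; make-up brings it to -20.4 dBFS.

-20.4 dBFS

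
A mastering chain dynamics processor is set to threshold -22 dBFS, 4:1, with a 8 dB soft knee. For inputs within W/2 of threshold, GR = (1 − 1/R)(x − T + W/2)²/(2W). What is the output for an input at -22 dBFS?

x − T + W/2 = -22 − (-22) + 4 = 4.
GR = (1 − 1/4) × 4² / 16 = 0.75 × 16 / 16 = 0.75 dB.
Output = -22 − 0.75 = -22.75 dBFS.

-22.75 dBFS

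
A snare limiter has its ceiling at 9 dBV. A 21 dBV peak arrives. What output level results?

A brickwall limiter is an ∞:1 compressor: any input above the ceiling is clamped to 9 dBV.

9 dBV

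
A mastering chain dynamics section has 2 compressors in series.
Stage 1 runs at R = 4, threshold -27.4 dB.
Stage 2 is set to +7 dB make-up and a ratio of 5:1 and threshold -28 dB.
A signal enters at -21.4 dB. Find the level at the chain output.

Stage 1: -21.4 dB is 6 dB over -27.4 dB; at 4:1 that becomes 1.5 dB over, giving -25.9 dB.
Stage 2: overshoot 2.1 dB → 2.1/5 = 0.42 dB → -27.58 dB; +7 dB make-up → -20.58 dB.

-20.58 dB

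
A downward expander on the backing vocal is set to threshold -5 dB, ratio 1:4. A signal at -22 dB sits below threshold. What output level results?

-73 dB

Undershoot = (-5) − (-22) = 17 dB.
At 1:4, that expands to 68 dB under threshold.
Output = -5 − 68 = -73 dB.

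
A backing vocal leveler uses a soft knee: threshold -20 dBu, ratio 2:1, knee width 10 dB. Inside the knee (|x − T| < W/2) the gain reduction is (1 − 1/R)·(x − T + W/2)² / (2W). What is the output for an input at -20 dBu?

-20.625 dBu

x − T + W/2 = -20 − (-20) + 5 = 5.
GR = (1 − 1/2) × 5² / 20 = 0.5 × 25 / 20 = 0.625 dB.
Output = -20 − 0.625 = -20.625 dBu.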